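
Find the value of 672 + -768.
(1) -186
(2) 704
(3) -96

672 + -768 = -96
3) -96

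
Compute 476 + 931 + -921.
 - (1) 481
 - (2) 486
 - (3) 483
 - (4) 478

First: 476 + 931 = 1407
Then: 1407 + -921 = 486
2) 486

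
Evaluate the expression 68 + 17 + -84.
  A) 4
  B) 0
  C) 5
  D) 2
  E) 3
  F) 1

First: 68 + 17 = 85
Then: 85 + -84 = 1
F) 1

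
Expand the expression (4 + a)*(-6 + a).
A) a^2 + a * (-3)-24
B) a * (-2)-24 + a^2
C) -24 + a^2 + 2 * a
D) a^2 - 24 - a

Expanding (4 + a)*(-6 + a):
= a * (-2)-24 + a^2
B) a * (-2)-24 + a^2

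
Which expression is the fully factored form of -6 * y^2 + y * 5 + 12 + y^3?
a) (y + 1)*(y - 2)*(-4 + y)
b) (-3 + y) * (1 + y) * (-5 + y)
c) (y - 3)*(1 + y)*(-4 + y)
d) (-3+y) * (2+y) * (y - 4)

We need to factor -6 * y^2 + y * 5 + 12 + y^3.
The factored form is (y - 3)*(1 + y)*(-4 + y).
c) (y - 3)*(1 + y)*(-4 + y)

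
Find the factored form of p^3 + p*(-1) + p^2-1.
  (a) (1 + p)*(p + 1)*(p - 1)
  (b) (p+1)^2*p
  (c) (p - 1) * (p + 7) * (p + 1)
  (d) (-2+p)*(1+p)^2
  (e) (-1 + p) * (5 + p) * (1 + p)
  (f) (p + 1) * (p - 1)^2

We need to factor p^3 + p*(-1) + p^2-1.
The factored form is (1 + p)*(p + 1)*(p - 1).
a) (1 + p)*(p + 1)*(p - 1)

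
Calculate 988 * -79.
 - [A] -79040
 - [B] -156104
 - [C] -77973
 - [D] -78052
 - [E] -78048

988 * -79 = -78052
D) -78052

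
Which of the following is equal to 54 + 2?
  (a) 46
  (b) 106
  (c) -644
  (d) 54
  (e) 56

54 + 2 = 56
e) 56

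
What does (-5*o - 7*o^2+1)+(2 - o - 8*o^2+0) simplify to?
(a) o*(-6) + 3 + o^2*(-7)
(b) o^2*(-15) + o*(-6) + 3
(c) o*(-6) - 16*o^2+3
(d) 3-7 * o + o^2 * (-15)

Adding the polynomials and combining like terms:
(-5*o - 7*o^2 + 1) + (2 - o - 8*o^2 + 0)
= o^2*(-15) + o*(-6) + 3
b) o^2*(-15) + o*(-6) + 3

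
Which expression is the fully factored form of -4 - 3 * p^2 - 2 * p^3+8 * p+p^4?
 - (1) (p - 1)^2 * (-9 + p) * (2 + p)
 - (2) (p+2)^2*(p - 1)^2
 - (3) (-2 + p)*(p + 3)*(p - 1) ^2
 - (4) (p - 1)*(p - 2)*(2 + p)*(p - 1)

We need to factor -4 - 3 * p^2 - 2 * p^3+8 * p+p^4.
The factored form is (p - 1)*(p - 2)*(2 + p)*(p - 1).
4) (p - 1)*(p - 2)*(2 + p)*(p - 1)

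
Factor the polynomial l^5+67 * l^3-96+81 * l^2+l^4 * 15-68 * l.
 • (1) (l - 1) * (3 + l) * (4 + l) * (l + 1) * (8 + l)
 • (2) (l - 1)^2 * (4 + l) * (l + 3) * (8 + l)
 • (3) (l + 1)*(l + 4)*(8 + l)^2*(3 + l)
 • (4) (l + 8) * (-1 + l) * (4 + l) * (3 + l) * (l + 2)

We need to factor l^5+67 * l^3-96+81 * l^2+l^4 * 15-68 * l.
The factored form is (l - 1) * (3 + l) * (4 + l) * (l + 1) * (8 + l).
1) (l - 1) * (3 + l) * (4 + l) * (l + 1) * (8 + l)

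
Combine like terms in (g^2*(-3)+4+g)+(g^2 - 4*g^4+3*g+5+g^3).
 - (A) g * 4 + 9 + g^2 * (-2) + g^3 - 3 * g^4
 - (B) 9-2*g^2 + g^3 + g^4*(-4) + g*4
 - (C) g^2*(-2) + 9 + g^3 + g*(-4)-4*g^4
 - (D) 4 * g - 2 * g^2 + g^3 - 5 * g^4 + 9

Adding the polynomials and combining like terms:
(g^2*(-3) + 4 + g) + (g^2 - 4*g^4 + 3*g + 5 + g^3)
= 9-2*g^2 + g^3 + g^4*(-4) + g*4
B) 9-2*g^2 + g^3 + g^4*(-4) + g*4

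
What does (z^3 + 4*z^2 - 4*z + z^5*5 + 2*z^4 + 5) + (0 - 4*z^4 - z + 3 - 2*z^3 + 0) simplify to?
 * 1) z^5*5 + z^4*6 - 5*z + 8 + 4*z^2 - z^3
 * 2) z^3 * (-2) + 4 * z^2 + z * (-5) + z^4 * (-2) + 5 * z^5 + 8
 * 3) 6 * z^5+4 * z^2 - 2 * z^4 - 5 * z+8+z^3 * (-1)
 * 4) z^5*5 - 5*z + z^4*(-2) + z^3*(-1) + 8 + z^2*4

Adding the polynomials and combining like terms:
(z^3 + 4*z^2 - 4*z + z^5*5 + 2*z^4 + 5) + (0 - 4*z^4 - z + 3 - 2*z^3 + 0)
= z^5*5 - 5*z + z^4*(-2) + z^3*(-1) + 8 + z^2*4
4) z^5*5 - 5*z + z^4*(-2) + z^3*(-1) + 8 + z^2*4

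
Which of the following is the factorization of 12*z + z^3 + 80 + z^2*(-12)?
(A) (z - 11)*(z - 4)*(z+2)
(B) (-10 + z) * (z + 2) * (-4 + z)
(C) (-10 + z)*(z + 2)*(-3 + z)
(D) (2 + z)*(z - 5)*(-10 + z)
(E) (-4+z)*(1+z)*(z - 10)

We need to factor 12*z + z^3 + 80 + z^2*(-12).
The factored form is (-10 + z) * (z + 2) * (-4 + z).
B) (-10 + z) * (z + 2) * (-4 + z)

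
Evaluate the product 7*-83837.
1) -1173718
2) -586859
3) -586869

7 * -83837 = -586859
2) -586859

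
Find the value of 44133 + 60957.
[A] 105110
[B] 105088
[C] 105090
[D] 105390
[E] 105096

44133 + 60957 = 105090
C) 105090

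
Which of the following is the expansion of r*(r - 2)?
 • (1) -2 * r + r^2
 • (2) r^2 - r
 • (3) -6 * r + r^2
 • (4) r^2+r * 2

Expanding r*(r - 2):
= -2 * r + r^2
1) -2 * r + r^2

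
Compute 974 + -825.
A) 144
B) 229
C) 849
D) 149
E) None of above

974 + -825 = 149
D) 149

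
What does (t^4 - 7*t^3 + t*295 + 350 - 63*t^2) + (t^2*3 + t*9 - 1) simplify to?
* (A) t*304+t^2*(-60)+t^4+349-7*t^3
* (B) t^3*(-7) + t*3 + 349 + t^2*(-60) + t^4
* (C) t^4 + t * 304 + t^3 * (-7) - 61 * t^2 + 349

Adding the polynomials and combining like terms:
(t^4 - 7*t^3 + t*295 + 350 - 63*t^2) + (t^2*3 + t*9 - 1)
= t*304+t^2*(-60)+t^4+349-7*t^3
A) t*304+t^2*(-60)+t^4+349-7*t^3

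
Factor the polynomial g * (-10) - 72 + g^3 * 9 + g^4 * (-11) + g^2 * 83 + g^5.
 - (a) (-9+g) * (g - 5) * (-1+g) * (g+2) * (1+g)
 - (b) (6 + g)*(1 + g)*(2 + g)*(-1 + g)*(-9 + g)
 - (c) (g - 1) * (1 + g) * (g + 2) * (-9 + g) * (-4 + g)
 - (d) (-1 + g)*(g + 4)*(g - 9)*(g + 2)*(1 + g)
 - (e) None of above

We need to factor g * (-10) - 72 + g^3 * 9 + g^4 * (-11) + g^2 * 83 + g^5.
The factored form is (g - 1) * (1 + g) * (g + 2) * (-9 + g) * (-4 + g).
c) (g - 1) * (1 + g) * (g + 2) * (-9 + g) * (-4 + g)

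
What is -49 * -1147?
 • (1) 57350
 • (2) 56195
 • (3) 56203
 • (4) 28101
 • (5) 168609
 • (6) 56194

-49 * -1147 = 56203
3) 56203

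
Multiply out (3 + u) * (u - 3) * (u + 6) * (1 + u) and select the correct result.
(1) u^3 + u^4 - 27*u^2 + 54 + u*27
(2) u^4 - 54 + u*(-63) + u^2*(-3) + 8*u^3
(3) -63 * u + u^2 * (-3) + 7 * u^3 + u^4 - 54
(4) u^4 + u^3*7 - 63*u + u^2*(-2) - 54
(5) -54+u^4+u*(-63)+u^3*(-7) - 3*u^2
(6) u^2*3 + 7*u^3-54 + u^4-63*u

Expanding (3 + u) * (u - 3) * (u + 6) * (1 + u):
= -63 * u + u^2 * (-3) + 7 * u^3 + u^4 - 54
3) -63 * u + u^2 * (-3) + 7 * u^3 + u^4 - 54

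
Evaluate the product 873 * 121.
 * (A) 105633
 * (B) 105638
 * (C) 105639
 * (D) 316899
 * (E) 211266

873 * 121 = 105633
A) 105633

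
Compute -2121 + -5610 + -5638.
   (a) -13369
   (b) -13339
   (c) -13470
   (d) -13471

First: -2121 + -5610 = -7731
Then: -7731 + -5638 = -13369
a) -13369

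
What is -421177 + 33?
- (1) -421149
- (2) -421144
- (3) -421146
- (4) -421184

-421177 + 33 = -421144
2) -421144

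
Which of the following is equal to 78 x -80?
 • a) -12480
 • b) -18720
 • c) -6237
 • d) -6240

78 * -80 = -6240
d) -6240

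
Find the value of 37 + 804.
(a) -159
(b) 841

37 + 804 = 841
b) 841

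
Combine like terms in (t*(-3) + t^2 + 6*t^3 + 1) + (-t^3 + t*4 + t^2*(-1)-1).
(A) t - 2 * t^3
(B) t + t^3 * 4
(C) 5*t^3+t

Adding the polynomials and combining like terms:
(t*(-3) + t^2 + 6*t^3 + 1) + (-t^3 + t*4 + t^2*(-1) - 1)
= 5*t^3+t
C) 5*t^3+t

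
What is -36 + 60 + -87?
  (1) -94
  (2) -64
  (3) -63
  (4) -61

First: -36 + 60 = 24
Then: 24 + -87 = -63
3) -63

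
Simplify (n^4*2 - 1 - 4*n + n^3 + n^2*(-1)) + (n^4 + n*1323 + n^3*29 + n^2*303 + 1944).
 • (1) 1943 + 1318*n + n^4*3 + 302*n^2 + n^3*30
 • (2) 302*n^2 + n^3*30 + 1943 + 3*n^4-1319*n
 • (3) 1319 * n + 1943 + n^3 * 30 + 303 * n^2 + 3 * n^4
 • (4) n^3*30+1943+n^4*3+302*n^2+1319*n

Adding the polynomials and combining like terms:
(n^4*2 - 1 - 4*n + n^3 + n^2*(-1)) + (n^4 + n*1323 + n^3*29 + n^2*303 + 1944)
= n^3*30+1943+n^4*3+302*n^2+1319*n
4) n^3*30+1943+n^4*3+302*n^2+1319*n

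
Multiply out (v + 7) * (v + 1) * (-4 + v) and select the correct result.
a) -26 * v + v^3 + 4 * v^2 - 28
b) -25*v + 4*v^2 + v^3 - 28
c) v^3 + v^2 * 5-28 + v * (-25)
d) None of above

Expanding (v + 7) * (v + 1) * (-4 + v):
= -25*v + 4*v^2 + v^3 - 28
b) -25*v + 4*v^2 + v^3 - 28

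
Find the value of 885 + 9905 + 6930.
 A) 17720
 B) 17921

First: 885 + 9905 = 10790
Then: 10790 + 6930 = 17720
A) 17720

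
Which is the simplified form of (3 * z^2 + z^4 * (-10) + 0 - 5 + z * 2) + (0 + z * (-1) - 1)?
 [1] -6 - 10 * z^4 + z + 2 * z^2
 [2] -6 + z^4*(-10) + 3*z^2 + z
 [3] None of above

Adding the polynomials and combining like terms:
(3*z^2 + z^4*(-10) + 0 - 5 + z*2) + (0 + z*(-1) - 1)
= -6 + z^4*(-10) + 3*z^2 + z
2) -6 + z^4*(-10) + 3*z^2 + z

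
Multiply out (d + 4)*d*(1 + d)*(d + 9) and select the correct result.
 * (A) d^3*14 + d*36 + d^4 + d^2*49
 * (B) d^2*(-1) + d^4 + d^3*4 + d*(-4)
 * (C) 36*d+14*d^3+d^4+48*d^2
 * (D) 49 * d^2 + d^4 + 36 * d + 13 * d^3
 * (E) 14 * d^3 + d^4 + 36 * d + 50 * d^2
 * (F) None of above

Expanding (d + 4)*d*(1 + d)*(d + 9):
= d^3*14 + d*36 + d^4 + d^2*49
A) d^3*14 + d*36 + d^4 + d^2*49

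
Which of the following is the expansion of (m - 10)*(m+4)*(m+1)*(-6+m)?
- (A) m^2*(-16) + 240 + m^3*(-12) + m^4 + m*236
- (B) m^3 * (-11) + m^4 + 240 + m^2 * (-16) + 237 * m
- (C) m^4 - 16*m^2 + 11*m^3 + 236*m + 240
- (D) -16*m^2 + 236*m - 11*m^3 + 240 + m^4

Expanding (m - 10)*(m+4)*(m+1)*(-6+m):
= -16*m^2 + 236*m - 11*m^3 + 240 + m^4
D) -16*m^2 + 236*m - 11*m^3 + 240 + m^4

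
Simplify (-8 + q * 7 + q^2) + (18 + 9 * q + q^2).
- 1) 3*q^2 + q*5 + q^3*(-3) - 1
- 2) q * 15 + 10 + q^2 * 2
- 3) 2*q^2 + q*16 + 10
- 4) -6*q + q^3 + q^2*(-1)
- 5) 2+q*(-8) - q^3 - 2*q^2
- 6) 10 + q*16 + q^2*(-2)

Adding the polynomials and combining like terms:
(-8 + q*7 + q^2) + (18 + 9*q + q^2)
= 2*q^2 + q*16 + 10
3) 2*q^2 + q*16 + 10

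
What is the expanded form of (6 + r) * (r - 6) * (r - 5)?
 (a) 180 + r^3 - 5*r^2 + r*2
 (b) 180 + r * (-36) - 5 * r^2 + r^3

Expanding (6 + r) * (r - 6) * (r - 5):
= 180 + r * (-36) - 5 * r^2 + r^3
b) 180 + r * (-36) - 5 * r^2 + r^3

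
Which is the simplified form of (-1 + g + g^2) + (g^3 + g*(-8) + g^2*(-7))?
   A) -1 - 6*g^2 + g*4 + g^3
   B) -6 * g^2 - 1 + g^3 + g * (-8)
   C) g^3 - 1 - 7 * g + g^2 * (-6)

Adding the polynomials and combining like terms:
(-1 + g + g^2) + (g^3 + g*(-8) + g^2*(-7))
= g^3 - 1 - 7 * g + g^2 * (-6)
C) g^3 - 1 - 7 * g + g^2 * (-6)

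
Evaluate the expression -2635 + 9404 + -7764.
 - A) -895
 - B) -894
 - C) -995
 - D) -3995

First: -2635 + 9404 = 6769
Then: 6769 + -7764 = -995
C) -995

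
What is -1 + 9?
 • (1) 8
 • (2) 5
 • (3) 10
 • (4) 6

-1 + 9 = 8
1) 8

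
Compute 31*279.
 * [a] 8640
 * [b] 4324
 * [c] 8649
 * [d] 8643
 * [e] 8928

31 * 279 = 8649
c) 8649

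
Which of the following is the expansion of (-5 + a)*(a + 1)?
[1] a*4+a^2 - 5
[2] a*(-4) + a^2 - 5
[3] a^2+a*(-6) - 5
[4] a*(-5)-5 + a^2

Expanding (-5 + a)*(a + 1):
= a*(-4) + a^2 - 5
2) a*(-4) + a^2 - 5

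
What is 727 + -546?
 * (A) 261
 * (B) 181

727 + -546 = 181
B) 181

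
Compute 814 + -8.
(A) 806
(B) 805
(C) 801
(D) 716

814 + -8 = 806
A) 806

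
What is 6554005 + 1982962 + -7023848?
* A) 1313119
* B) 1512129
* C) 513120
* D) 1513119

First: 6554005 + 1982962 = 8536967
Then: 8536967 + -7023848 = 1513119
D) 1513119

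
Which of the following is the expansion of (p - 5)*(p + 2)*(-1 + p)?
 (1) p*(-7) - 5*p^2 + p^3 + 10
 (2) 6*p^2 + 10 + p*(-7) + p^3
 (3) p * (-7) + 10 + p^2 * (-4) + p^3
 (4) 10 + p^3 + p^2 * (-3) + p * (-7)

Expanding (p - 5)*(p + 2)*(-1 + p):
= p * (-7) + 10 + p^2 * (-4) + p^3
3) p * (-7) + 10 + p^2 * (-4) + p^3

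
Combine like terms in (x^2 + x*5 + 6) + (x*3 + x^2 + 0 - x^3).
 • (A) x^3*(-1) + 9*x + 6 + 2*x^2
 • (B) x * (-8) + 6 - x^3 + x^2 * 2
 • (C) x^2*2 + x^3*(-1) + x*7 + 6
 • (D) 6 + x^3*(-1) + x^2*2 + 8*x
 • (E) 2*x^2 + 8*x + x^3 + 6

Adding the polynomials and combining like terms:
(x^2 + x*5 + 6) + (x*3 + x^2 + 0 - x^3)
= 6 + x^3*(-1) + x^2*2 + 8*x
D) 6 + x^3*(-1) + x^2*2 + 8*x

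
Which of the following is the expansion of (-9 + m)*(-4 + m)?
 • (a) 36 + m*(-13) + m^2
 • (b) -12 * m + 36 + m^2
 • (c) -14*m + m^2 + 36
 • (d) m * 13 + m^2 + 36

Expanding (-9 + m)*(-4 + m):
= 36 + m*(-13) + m^2
a) 36 + m*(-13) + m^2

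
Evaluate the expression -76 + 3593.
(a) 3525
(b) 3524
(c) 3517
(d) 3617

-76 + 3593 = 3517
c) 3517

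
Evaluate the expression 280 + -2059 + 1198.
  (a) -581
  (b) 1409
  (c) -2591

First: 280 + -2059 = -1779
Then: -1779 + 1198 = -581
a) -581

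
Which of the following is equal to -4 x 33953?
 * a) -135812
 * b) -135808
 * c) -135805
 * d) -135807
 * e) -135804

-4 * 33953 = -135812
a) -135812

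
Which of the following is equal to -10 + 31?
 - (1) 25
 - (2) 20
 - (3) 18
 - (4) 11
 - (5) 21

-10 + 31 = 21
5) 21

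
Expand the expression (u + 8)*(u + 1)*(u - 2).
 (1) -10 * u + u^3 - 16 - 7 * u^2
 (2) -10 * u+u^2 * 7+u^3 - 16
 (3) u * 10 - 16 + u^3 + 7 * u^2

Expanding (u + 8)*(u + 1)*(u - 2):
= -10 * u+u^2 * 7+u^3 - 16
2) -10 * u+u^2 * 7+u^3 - 16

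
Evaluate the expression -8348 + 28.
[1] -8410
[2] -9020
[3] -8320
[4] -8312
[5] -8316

-8348 + 28 = -8320
3) -8320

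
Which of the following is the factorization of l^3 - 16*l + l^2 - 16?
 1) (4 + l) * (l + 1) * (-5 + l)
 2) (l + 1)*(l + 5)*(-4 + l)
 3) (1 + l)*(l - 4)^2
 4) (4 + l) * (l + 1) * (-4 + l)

We need to factor l^3 - 16*l + l^2 - 16.
The factored form is (4 + l) * (l + 1) * (-4 + l).
4) (4 + l) * (l + 1) * (-4 + l)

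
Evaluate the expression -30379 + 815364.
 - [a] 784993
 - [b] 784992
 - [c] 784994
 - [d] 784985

-30379 + 815364 = 784985
d) 784985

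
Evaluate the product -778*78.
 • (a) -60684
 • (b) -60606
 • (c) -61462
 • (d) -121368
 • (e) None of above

-778 * 78 = -60684
a) -60684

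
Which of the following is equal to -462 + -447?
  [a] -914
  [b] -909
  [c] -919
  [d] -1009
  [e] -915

-462 + -447 = -909
b) -909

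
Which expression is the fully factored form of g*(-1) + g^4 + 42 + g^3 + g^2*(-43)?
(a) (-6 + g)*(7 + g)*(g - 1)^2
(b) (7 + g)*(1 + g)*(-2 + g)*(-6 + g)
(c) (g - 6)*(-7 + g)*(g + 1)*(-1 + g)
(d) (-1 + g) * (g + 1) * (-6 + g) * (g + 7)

We need to factor g*(-1) + g^4 + 42 + g^3 + g^2*(-43).
The factored form is (-1 + g) * (g + 1) * (-6 + g) * (g + 7).
d) (-1 + g) * (g + 1) * (-6 + g) * (g + 7)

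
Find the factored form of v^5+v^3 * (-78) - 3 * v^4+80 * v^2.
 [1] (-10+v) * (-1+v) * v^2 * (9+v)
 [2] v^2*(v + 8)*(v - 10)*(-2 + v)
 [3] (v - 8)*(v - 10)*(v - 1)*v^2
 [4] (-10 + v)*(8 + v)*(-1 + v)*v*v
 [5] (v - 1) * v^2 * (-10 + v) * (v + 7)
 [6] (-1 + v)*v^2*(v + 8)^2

We need to factor v^5+v^3 * (-78) - 3 * v^4+80 * v^2.
The factored form is (-10 + v)*(8 + v)*(-1 + v)*v*v.
4) (-10 + v)*(8 + v)*(-1 + v)*v*v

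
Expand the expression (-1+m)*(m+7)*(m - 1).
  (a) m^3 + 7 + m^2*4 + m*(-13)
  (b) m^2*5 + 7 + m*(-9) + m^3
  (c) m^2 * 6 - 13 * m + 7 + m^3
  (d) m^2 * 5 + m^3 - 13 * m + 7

Expanding (-1+m)*(m+7)*(m - 1):
= m^2 * 5 + m^3 - 13 * m + 7
d) m^2 * 5 + m^3 - 13 * m + 7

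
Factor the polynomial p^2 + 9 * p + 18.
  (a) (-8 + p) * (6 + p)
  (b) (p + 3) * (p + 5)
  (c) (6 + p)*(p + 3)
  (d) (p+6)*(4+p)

We need to factor p^2 + 9 * p + 18.
The factored form is (6 + p)*(p + 3).
c) (6 + p)*(p + 3)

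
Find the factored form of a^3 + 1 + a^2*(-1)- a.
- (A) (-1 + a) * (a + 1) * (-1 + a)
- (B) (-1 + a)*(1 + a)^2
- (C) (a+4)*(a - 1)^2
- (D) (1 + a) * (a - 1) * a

We need to factor a^3 + 1 + a^2*(-1)- a.
The factored form is (-1 + a) * (a + 1) * (-1 + a).
A) (-1 + a) * (a + 1) * (-1 + a)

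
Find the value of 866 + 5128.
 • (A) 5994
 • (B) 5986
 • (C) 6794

866 + 5128 = 5994
A) 5994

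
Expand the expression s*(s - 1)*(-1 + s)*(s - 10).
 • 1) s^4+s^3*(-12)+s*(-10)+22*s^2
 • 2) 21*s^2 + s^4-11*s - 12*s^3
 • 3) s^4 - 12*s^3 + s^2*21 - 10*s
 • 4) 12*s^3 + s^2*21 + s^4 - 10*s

Expanding s*(s - 1)*(-1 + s)*(s - 10):
= s^4 - 12*s^3 + s^2*21 - 10*s
3) s^4 - 12*s^3 + s^2*21 - 10*s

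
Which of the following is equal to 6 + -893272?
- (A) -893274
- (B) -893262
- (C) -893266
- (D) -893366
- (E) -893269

6 + -893272 = -893266
C) -893266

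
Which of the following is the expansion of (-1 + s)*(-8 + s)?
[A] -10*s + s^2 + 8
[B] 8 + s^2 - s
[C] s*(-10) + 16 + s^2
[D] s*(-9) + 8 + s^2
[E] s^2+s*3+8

Expanding (-1 + s)*(-8 + s):
= s*(-9) + 8 + s^2
D) s*(-9) + 8 + s^2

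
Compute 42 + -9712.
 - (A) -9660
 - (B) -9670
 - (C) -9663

42 + -9712 = -9670
B) -9670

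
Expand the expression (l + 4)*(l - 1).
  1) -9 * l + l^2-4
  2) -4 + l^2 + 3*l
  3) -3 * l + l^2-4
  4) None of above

Expanding (l + 4)*(l - 1):
= -4 + l^2 + 3*l
2) -4 + l^2 + 3*l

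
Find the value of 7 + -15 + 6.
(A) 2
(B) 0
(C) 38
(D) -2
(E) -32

First: 7 + -15 = -8
Then: -8 + 6 = -2
D) -2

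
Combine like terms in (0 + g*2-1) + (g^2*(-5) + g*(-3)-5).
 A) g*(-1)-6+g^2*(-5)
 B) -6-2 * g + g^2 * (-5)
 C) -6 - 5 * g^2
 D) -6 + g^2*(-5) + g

Adding the polynomials and combining like terms:
(0 + g*2 - 1) + (g^2*(-5) + g*(-3) - 5)
= g*(-1)-6+g^2*(-5)
A) g*(-1)-6+g^2*(-5)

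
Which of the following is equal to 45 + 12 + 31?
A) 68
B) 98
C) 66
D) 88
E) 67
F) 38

First: 45 + 12 = 57
Then: 57 + 31 = 88
D) 88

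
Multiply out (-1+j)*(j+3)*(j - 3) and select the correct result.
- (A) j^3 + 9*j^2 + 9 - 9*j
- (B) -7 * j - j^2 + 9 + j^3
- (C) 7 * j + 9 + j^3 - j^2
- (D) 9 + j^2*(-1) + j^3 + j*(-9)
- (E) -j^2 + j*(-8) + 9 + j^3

Expanding (-1+j)*(j+3)*(j - 3):
= 9 + j^2*(-1) + j^3 + j*(-9)
D) 9 + j^2*(-1) + j^3 + j*(-9)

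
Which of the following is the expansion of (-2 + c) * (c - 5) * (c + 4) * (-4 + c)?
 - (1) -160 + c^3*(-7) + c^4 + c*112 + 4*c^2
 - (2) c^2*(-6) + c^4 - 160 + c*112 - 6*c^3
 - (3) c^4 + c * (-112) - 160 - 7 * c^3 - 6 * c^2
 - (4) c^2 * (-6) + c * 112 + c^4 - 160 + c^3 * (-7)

Expanding (-2 + c) * (c - 5) * (c + 4) * (-4 + c):
= c^2 * (-6) + c * 112 + c^4 - 160 + c^3 * (-7)
4) c^2 * (-6) + c * 112 + c^4 - 160 + c^3 * (-7)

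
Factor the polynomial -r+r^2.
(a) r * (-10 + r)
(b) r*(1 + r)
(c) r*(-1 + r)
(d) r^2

We need to factor -r+r^2.
The factored form is r*(-1 + r).
c) r*(-1 + r)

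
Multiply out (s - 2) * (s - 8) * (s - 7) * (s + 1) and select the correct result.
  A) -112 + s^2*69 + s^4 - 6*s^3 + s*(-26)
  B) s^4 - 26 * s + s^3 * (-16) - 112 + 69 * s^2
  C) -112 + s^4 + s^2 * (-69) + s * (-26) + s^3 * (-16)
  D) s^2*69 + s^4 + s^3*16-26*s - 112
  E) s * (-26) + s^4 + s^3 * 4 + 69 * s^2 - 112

Expanding (s - 2) * (s - 8) * (s - 7) * (s + 1):
= s^4 - 26 * s + s^3 * (-16) - 112 + 69 * s^2
B) s^4 - 26 * s + s^3 * (-16) - 112 + 69 * s^2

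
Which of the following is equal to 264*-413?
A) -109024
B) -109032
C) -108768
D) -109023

264 * -413 = -109032
B) -109032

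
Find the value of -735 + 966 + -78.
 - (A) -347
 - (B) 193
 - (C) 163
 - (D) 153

First: -735 + 966 = 231
Then: 231 + -78 = 153
D) 153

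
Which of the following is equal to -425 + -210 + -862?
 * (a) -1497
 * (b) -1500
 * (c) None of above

First: -425 + -210 = -635
Then: -635 + -862 = -1497
a) -1497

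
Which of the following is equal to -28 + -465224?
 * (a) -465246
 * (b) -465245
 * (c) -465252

-28 + -465224 = -465252
c) -465252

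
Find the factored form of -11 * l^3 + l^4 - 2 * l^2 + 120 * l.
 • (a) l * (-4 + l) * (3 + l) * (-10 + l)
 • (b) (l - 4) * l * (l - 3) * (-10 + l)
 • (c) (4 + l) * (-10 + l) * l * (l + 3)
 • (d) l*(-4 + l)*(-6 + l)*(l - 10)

We need to factor -11 * l^3 + l^4 - 2 * l^2 + 120 * l.
The factored form is l * (-4 + l) * (3 + l) * (-10 + l).
a) l * (-4 + l) * (3 + l) * (-10 + l)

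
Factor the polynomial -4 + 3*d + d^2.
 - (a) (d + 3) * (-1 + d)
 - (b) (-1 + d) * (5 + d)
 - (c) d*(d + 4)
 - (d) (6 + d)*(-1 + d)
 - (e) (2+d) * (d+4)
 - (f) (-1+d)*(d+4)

We need to factor -4 + 3*d + d^2.
The factored form is (-1+d)*(d+4).
f) (-1+d)*(d+4)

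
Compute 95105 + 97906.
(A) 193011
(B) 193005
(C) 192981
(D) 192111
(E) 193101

95105 + 97906 = 193011
A) 193011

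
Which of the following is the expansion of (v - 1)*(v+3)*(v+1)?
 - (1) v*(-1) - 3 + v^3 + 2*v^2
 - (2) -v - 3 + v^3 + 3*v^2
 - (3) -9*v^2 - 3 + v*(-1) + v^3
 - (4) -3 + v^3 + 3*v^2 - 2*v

Expanding (v - 1)*(v+3)*(v+1):
= -v - 3 + v^3 + 3*v^2
2) -v - 3 + v^3 + 3*v^2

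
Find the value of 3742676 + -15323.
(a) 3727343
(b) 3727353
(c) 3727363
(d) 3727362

3742676 + -15323 = 3727353
b) 3727353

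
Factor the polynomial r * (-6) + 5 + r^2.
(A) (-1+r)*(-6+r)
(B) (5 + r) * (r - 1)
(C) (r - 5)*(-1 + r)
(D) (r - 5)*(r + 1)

We need to factor r * (-6) + 5 + r^2.
The factored form is (r - 5)*(-1 + r).
C) (r - 5)*(-1 + r)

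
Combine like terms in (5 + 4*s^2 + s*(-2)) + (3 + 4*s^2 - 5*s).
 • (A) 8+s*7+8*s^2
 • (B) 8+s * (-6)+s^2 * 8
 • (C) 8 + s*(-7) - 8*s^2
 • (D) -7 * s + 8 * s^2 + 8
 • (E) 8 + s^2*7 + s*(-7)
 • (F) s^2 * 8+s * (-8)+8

Adding the polynomials and combining like terms:
(5 + 4*s^2 + s*(-2)) + (3 + 4*s^2 - 5*s)
= -7 * s + 8 * s^2 + 8
D) -7 * s + 8 * s^2 + 8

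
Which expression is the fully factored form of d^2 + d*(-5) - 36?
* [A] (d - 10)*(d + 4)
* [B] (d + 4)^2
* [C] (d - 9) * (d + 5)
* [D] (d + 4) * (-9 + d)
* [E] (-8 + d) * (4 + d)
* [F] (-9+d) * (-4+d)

We need to factor d^2 + d*(-5) - 36.
The factored form is (d + 4) * (-9 + d).
D) (d + 4) * (-9 + d)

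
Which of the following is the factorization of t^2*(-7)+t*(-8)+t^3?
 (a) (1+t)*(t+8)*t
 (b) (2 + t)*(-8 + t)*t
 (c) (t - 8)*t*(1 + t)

We need to factor t^2*(-7)+t*(-8)+t^3.
The factored form is (t - 8)*t*(1 + t).
c) (t - 8)*t*(1 + t)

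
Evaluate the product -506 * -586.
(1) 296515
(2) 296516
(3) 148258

-506 * -586 = 296516
2) 296516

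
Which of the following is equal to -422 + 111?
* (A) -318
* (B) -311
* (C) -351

-422 + 111 = -311
B) -311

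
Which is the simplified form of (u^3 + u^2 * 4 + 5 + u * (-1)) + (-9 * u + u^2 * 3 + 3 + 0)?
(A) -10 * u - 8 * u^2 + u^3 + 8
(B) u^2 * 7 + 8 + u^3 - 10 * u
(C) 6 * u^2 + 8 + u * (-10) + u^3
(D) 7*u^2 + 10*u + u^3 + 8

Adding the polynomials and combining like terms:
(u^3 + u^2*4 + 5 + u*(-1)) + (-9*u + u^2*3 + 3 + 0)
= u^2 * 7 + 8 + u^3 - 10 * u
B) u^2 * 7 + 8 + u^3 - 10 * u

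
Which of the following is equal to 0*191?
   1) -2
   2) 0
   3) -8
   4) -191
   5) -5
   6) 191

0 * 191 = 0
2) 0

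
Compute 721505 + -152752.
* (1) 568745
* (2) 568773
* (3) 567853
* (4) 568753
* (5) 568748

721505 + -152752 = 568753
4) 568753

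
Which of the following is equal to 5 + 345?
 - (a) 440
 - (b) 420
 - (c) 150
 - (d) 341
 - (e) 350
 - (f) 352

5 + 345 = 350
e) 350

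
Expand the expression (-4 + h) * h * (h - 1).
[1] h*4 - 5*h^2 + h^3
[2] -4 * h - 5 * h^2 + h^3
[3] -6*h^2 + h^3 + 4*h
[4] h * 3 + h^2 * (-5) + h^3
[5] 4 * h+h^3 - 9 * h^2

Expanding (-4 + h) * h * (h - 1):
= h*4 - 5*h^2 + h^3
1) h*4 - 5*h^2 + h^3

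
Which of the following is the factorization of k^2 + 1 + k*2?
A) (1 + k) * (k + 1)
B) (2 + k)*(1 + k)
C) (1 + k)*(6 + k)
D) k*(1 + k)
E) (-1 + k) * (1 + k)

We need to factor k^2 + 1 + k*2.
The factored form is (1 + k) * (k + 1).
A) (1 + k) * (k + 1)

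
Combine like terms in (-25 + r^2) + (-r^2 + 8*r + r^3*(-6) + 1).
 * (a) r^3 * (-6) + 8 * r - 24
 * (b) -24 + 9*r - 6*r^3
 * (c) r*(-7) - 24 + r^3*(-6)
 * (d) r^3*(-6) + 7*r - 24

Adding the polynomials and combining like terms:
(-25 + r^2) + (-r^2 + 8*r + r^3*(-6) + 1)
= r^3 * (-6) + 8 * r - 24
a) r^3 * (-6) + 8 * r - 24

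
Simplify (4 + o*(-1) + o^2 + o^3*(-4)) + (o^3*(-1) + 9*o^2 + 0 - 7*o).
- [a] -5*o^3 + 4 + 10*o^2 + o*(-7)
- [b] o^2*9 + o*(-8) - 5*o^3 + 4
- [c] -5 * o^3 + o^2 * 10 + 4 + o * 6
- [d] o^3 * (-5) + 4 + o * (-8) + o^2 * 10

Adding the polynomials and combining like terms:
(4 + o*(-1) + o^2 + o^3*(-4)) + (o^3*(-1) + 9*o^2 + 0 - 7*o)
= o^3 * (-5) + 4 + o * (-8) + o^2 * 10
d) o^3 * (-5) + 4 + o * (-8) + o^2 * 10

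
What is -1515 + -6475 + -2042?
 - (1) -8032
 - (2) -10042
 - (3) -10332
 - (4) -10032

First: -1515 + -6475 = -7990
Then: -7990 + -2042 = -10032
4) -10032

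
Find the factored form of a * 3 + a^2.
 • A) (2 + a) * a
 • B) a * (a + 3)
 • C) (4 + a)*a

We need to factor a * 3 + a^2.
The factored form is a * (a + 3).
B) a * (a + 3)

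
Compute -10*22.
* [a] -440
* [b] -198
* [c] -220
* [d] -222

-10 * 22 = -220
c) -220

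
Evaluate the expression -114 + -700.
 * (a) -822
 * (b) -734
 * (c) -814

-114 + -700 = -814
c) -814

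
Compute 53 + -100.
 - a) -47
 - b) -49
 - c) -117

53 + -100 = -47
a) -47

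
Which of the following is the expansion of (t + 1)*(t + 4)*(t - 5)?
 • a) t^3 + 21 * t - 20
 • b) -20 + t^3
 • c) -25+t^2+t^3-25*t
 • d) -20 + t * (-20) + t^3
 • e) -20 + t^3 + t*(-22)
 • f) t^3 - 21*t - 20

Expanding (t + 1)*(t + 4)*(t - 5):
= t^3 - 21*t - 20
f) t^3 - 21*t - 20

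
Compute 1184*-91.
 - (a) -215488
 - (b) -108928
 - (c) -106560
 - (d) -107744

1184 * -91 = -107744
d) -107744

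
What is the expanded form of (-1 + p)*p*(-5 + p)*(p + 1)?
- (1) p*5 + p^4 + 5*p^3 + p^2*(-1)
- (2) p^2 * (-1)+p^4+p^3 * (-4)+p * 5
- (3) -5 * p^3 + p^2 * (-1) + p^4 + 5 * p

Expanding (-1 + p)*p*(-5 + p)*(p + 1):
= -5 * p^3 + p^2 * (-1) + p^4 + 5 * p
3) -5 * p^3 + p^2 * (-1) + p^4 + 5 * p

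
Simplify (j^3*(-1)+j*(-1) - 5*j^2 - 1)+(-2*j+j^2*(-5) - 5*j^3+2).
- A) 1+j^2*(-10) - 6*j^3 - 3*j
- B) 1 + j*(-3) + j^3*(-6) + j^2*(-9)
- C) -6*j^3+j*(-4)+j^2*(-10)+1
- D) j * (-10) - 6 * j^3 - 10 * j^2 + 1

Adding the polynomials and combining like terms:
(j^3*(-1) + j*(-1) - 5*j^2 - 1) + (-2*j + j^2*(-5) - 5*j^3 + 2)
= 1+j^2*(-10) - 6*j^3 - 3*j
A) 1+j^2*(-10) - 6*j^3 - 3*j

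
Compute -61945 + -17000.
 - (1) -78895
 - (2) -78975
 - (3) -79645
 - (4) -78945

-61945 + -17000 = -78945
4) -78945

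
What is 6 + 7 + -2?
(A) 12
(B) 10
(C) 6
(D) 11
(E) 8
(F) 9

First: 6 + 7 = 13
Then: 13 + -2 = 11
D) 11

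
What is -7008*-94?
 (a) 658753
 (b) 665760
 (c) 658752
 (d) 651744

-7008 * -94 = 658752
c) 658752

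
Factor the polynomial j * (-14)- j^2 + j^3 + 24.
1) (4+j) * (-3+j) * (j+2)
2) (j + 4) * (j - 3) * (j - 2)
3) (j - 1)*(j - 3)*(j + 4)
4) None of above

We need to factor j * (-14)- j^2 + j^3 + 24.
The factored form is (j + 4) * (j - 3) * (j - 2).
2) (j + 4) * (j - 3) * (j - 2)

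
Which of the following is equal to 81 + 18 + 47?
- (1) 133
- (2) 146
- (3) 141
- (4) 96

First: 81 + 18 = 99
Then: 99 + 47 = 146
2) 146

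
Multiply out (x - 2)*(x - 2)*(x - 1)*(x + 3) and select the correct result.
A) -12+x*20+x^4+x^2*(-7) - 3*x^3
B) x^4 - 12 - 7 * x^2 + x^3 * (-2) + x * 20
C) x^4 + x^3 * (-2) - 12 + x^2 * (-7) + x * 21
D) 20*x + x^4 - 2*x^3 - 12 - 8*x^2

Expanding (x - 2)*(x - 2)*(x - 1)*(x + 3):
= x^4 - 12 - 7 * x^2 + x^3 * (-2) + x * 20
B) x^4 - 12 - 7 * x^2 + x^3 * (-2) + x * 20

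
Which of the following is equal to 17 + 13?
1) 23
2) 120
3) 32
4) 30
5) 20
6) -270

17 + 13 = 30
4) 30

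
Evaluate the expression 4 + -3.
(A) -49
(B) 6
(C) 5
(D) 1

4 + -3 = 1
D) 1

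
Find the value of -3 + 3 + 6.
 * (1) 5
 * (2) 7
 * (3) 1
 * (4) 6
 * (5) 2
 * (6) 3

First: -3 + 3 = 0
Then: 0 + 6 = 6
4) 6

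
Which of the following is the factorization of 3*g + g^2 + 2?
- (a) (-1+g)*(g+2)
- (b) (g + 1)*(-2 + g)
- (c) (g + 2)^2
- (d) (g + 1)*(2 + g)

We need to factor 3*g + g^2 + 2.
The factored form is (g + 1)*(2 + g).
d) (g + 1)*(2 + g)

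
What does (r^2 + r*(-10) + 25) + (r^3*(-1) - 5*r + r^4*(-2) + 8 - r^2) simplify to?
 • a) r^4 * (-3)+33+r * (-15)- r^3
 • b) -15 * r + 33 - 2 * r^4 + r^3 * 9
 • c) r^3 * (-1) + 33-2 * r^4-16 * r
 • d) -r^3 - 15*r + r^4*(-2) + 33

Adding the polynomials and combining like terms:
(r^2 + r*(-10) + 25) + (r^3*(-1) - 5*r + r^4*(-2) + 8 - r^2)
= -r^3 - 15*r + r^4*(-2) + 33
d) -r^3 - 15*r + r^4*(-2) + 33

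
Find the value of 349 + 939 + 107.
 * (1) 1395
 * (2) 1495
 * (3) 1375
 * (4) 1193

First: 349 + 939 = 1288
Then: 1288 + 107 = 1395
1) 1395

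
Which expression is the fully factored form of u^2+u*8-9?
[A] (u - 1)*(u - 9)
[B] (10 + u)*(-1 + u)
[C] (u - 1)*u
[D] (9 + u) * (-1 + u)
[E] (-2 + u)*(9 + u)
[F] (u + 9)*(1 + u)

We need to factor u^2+u*8-9.
The factored form is (9 + u) * (-1 + u).
D) (9 + u) * (-1 + u)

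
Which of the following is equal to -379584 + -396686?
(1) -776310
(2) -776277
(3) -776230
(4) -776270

-379584 + -396686 = -776270
4) -776270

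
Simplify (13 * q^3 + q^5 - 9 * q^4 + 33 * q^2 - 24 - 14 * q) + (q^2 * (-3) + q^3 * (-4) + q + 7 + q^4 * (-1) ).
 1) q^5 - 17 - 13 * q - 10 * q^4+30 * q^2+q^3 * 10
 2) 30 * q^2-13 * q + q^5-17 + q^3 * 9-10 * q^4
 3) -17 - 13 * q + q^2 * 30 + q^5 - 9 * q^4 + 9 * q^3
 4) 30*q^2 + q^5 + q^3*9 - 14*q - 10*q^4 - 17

Adding the polynomials and combining like terms:
(13*q^3 + q^5 - 9*q^4 + 33*q^2 - 24 - 14*q) + (q^2*(-3) + q^3*(-4) + q + 7 + q^4*(-1))
= 30 * q^2-13 * q + q^5-17 + q^3 * 9-10 * q^4
2) 30 * q^2-13 * q + q^5-17 + q^3 * 9-10 * q^4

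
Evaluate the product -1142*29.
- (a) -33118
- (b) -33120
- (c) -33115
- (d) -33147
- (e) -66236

-1142 * 29 = -33118
a) -33118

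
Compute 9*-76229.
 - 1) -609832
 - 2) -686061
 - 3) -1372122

9 * -76229 = -686061
2) -686061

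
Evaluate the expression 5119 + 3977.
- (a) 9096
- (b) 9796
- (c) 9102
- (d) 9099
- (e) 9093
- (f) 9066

5119 + 3977 = 9096
a) 9096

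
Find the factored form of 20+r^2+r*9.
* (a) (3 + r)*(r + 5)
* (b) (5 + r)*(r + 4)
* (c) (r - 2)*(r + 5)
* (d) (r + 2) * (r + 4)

We need to factor 20+r^2+r*9.
The factored form is (5 + r)*(r + 4).
b) (5 + r)*(r + 4)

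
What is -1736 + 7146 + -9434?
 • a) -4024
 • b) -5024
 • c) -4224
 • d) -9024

First: -1736 + 7146 = 5410
Then: 5410 + -9434 = -4024
a) -4024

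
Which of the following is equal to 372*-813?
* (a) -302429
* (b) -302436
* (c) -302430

372 * -813 = -302436
b) -302436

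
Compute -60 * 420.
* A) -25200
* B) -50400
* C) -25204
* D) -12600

-60 * 420 = -25200
A) -25200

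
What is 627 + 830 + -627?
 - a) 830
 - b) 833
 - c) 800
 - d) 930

First: 627 + 830 = 1457
Then: 1457 + -627 = 830
a) 830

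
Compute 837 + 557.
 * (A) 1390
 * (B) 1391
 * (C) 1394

837 + 557 = 1394
C) 1394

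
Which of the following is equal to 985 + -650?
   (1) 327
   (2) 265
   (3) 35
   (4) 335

985 + -650 = 335
4) 335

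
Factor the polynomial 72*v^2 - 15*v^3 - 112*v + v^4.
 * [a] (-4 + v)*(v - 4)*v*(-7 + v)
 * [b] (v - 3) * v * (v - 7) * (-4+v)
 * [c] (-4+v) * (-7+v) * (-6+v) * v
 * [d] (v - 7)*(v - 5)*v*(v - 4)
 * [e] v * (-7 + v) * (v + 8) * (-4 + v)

We need to factor 72*v^2 - 15*v^3 - 112*v + v^4.
The factored form is (-4 + v)*(v - 4)*v*(-7 + v).
a) (-4 + v)*(v - 4)*v*(-7 + v)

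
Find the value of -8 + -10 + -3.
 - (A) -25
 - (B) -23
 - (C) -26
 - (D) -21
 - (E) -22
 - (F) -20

First: -8 + -10 = -18
Then: -18 + -3 = -21
D) -21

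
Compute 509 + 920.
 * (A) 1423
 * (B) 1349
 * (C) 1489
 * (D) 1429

509 + 920 = 1429
D) 1429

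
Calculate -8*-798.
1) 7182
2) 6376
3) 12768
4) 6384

-8 * -798 = 6384
4) 6384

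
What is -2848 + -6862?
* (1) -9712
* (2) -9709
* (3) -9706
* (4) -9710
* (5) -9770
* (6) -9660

-2848 + -6862 = -9710
4) -9710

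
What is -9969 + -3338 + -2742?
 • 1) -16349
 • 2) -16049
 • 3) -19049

First: -9969 + -3338 = -13307
Then: -13307 + -2742 = -16049
2) -16049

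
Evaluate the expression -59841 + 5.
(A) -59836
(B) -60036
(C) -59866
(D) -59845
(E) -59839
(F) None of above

-59841 + 5 = -59836
A) -59836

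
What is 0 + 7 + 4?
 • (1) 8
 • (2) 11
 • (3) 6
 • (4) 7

First: 0 + 7 = 7
Then: 7 + 4 = 11
2) 11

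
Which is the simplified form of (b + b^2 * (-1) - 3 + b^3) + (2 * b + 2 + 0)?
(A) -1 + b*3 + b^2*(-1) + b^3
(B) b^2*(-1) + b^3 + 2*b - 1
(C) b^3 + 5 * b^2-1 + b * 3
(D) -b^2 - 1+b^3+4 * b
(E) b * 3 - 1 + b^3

Adding the polynomials and combining like terms:
(b + b^2*(-1) - 3 + b^3) + (2*b + 2 + 0)
= -1 + b*3 + b^2*(-1) + b^3
A) -1 + b*3 + b^2*(-1) + b^3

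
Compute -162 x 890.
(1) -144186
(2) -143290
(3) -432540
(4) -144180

-162 * 890 = -144180
4) -144180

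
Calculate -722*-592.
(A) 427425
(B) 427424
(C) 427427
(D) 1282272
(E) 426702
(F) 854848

-722 * -592 = 427424
B) 427424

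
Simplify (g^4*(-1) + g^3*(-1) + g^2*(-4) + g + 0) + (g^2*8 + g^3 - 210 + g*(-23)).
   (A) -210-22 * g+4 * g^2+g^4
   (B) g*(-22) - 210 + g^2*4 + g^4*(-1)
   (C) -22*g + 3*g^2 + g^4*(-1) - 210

Adding the polynomials and combining like terms:
(g^4*(-1) + g^3*(-1) + g^2*(-4) + g + 0) + (g^2*8 + g^3 - 210 + g*(-23))
= g*(-22) - 210 + g^2*4 + g^4*(-1)
B) g*(-22) - 210 + g^2*4 + g^4*(-1)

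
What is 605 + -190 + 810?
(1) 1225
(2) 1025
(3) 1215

First: 605 + -190 = 415
Then: 415 + 810 = 1225
1) 1225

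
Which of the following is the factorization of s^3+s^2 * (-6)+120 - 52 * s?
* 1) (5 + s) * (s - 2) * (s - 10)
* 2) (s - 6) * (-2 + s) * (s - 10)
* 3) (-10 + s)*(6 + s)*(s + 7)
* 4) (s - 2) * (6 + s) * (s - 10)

We need to factor s^3+s^2 * (-6)+120 - 52 * s.
The factored form is (s - 2) * (6 + s) * (s - 10).
4) (s - 2) * (6 + s) * (s - 10)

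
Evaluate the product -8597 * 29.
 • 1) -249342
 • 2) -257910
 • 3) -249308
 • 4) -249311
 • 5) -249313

-8597 * 29 = -249313
5) -249313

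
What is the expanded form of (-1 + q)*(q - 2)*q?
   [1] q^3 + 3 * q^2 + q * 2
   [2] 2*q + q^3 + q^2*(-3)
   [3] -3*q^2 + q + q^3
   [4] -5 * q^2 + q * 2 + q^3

Expanding (-1 + q)*(q - 2)*q:
= 2*q + q^3 + q^2*(-3)
2) 2*q + q^3 + q^2*(-3)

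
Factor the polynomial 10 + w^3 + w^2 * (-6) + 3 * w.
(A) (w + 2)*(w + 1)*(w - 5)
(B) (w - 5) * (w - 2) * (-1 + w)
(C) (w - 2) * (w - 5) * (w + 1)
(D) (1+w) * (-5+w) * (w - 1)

We need to factor 10 + w^3 + w^2 * (-6) + 3 * w.
The factored form is (w - 2) * (w - 5) * (w + 1).
C) (w - 2) * (w - 5) * (w + 1)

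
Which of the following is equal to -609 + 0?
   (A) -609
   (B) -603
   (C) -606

-609 + 0 = -609
A) -609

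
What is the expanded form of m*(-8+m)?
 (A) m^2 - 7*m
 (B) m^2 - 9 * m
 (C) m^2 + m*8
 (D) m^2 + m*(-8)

Expanding m*(-8+m):
= m^2 + m*(-8)
D) m^2 + m*(-8)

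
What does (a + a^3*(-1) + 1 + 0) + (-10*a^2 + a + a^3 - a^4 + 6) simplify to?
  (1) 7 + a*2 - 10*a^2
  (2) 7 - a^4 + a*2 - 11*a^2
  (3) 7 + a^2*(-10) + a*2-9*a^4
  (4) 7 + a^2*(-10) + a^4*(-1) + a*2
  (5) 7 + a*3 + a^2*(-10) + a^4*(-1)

Adding the polynomials and combining like terms:
(a + a^3*(-1) + 1 + 0) + (-10*a^2 + a + a^3 - a^4 + 6)
= 7 + a^2*(-10) + a^4*(-1) + a*2
4) 7 + a^2*(-10) + a^4*(-1) + a*2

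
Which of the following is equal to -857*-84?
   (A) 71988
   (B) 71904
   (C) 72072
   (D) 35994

-857 * -84 = 71988
A) 71988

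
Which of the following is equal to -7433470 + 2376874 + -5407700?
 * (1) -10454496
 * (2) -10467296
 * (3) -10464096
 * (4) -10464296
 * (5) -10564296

First: -7433470 + 2376874 = -5056596
Then: -5056596 + -5407700 = -10464296
4) -10464296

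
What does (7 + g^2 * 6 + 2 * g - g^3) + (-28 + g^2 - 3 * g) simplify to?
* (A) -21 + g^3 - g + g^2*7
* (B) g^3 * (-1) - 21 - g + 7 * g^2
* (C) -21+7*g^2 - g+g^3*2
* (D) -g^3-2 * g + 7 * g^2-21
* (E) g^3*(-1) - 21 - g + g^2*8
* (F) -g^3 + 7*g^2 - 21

Adding the polynomials and combining like terms:
(7 + g^2*6 + 2*g - g^3) + (-28 + g^2 - 3*g)
= g^3 * (-1) - 21 - g + 7 * g^2
B) g^3 * (-1) - 21 - g + 7 * g^2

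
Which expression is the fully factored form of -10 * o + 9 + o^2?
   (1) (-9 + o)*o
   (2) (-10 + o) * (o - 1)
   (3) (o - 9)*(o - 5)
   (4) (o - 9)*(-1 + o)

We need to factor -10 * o + 9 + o^2.
The factored form is (o - 9)*(-1 + o).
4) (o - 9)*(-1 + o)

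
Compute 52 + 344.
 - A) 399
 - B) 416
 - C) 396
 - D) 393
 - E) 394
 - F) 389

52 + 344 = 396
C) 396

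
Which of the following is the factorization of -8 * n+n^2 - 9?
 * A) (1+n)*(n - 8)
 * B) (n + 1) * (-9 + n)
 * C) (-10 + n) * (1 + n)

We need to factor -8 * n+n^2 - 9.
The factored form is (n + 1) * (-9 + n).
B) (n + 1) * (-9 + n)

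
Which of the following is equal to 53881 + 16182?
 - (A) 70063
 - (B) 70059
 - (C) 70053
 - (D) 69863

53881 + 16182 = 70063
A) 70063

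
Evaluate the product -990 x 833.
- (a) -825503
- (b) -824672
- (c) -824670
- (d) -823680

-990 * 833 = -824670
c) -824670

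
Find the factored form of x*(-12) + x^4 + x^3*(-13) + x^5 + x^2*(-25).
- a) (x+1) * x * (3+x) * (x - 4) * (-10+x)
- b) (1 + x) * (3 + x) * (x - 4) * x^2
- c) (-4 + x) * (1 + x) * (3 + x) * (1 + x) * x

We need to factor x*(-12) + x^4 + x^3*(-13) + x^5 + x^2*(-25).
The factored form is (-4 + x) * (1 + x) * (3 + x) * (1 + x) * x.
c) (-4 + x) * (1 + x) * (3 + x) * (1 + x) * x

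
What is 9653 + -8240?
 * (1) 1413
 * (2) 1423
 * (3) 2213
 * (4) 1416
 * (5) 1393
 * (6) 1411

9653 + -8240 = 1413
1) 1413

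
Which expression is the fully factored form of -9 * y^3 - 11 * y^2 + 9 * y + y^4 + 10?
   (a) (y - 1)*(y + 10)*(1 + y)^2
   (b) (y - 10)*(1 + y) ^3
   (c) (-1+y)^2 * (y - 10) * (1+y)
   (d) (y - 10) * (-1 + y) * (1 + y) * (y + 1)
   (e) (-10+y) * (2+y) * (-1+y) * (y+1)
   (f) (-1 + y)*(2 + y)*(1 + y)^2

We need to factor -9 * y^3 - 11 * y^2 + 9 * y + y^4 + 10.
The factored form is (y - 10) * (-1 + y) * (1 + y) * (y + 1).
d) (y - 10) * (-1 + y) * (1 + y) * (y + 1)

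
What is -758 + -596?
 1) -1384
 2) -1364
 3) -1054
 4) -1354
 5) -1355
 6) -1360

-758 + -596 = -1354
4) -1354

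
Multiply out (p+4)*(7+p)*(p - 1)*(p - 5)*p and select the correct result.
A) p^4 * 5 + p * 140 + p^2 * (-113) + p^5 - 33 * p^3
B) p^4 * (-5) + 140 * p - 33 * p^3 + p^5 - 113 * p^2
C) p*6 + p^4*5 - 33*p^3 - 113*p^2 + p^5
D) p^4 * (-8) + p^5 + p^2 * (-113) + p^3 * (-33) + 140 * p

Expanding (p+4)*(7+p)*(p - 1)*(p - 5)*p:
= p^4 * 5 + p * 140 + p^2 * (-113) + p^5 - 33 * p^3
A) p^4 * 5 + p * 140 + p^2 * (-113) + p^5 - 33 * p^3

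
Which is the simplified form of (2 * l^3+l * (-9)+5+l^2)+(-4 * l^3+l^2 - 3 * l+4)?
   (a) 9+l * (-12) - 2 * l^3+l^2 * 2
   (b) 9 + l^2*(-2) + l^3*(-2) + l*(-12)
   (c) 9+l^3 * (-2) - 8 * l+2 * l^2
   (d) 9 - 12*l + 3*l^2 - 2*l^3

Adding the polynomials and combining like terms:
(2*l^3 + l*(-9) + 5 + l^2) + (-4*l^3 + l^2 - 3*l + 4)
= 9+l * (-12) - 2 * l^3+l^2 * 2
a) 9+l * (-12) - 2 * l^3+l^2 * 2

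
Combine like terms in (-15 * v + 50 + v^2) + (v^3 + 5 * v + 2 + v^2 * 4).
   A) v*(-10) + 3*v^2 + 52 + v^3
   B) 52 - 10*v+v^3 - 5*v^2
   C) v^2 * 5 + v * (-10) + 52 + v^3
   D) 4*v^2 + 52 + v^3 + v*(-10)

Adding the polynomials and combining like terms:
(-15*v + 50 + v^2) + (v^3 + 5*v + 2 + v^2*4)
= v^2 * 5 + v * (-10) + 52 + v^3
C) v^2 * 5 + v * (-10) + 52 + v^3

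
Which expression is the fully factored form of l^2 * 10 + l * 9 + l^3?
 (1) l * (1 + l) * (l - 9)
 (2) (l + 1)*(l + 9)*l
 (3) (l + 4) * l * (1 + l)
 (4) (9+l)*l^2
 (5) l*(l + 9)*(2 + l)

We need to factor l^2 * 10 + l * 9 + l^3.
The factored form is (l + 1)*(l + 9)*l.
2) (l + 1)*(l + 9)*l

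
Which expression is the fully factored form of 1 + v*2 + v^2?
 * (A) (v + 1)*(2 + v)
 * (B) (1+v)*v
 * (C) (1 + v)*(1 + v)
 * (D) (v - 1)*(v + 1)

We need to factor 1 + v*2 + v^2.
The factored form is (1 + v)*(1 + v).
C) (1 + v)*(1 + v)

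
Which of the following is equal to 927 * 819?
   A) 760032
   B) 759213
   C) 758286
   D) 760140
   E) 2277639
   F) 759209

927 * 819 = 759213
B) 759213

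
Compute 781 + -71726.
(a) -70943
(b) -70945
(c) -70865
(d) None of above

781 + -71726 = -70945
b) -70945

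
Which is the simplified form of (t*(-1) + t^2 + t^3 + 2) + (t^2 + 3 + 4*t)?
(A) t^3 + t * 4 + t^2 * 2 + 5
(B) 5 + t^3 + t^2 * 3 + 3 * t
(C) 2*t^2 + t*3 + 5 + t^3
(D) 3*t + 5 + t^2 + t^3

Adding the polynomials and combining like terms:
(t*(-1) + t^2 + t^3 + 2) + (t^2 + 3 + 4*t)
= 2*t^2 + t*3 + 5 + t^3
C) 2*t^2 + t*3 + 5 + t^3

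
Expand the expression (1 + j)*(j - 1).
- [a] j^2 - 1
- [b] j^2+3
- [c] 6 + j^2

Expanding (1 + j)*(j - 1):
= j^2 - 1
a) j^2 - 1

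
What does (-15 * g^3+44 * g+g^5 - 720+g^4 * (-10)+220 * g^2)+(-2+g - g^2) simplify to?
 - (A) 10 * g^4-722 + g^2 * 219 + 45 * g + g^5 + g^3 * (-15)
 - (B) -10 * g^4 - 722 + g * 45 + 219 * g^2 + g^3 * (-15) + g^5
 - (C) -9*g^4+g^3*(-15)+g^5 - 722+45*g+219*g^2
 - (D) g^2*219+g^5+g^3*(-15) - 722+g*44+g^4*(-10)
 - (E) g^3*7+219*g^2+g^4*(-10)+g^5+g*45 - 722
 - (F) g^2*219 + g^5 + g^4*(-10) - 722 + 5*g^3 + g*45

Adding the polynomials and combining like terms:
(-15*g^3 + 44*g + g^5 - 720 + g^4*(-10) + 220*g^2) + (-2 + g - g^2)
= -10 * g^4 - 722 + g * 45 + 219 * g^2 + g^3 * (-15) + g^5
B) -10 * g^4 - 722 + g * 45 + 219 * g^2 + g^3 * (-15) + g^5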